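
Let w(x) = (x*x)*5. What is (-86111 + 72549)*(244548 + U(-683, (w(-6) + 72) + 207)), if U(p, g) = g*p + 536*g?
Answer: -2401491150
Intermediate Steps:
w(x) = 5*x**2 (w(x) = x**2*5 = 5*x**2)
U(p, g) = 536*g + g*p
(-86111 + 72549)*(244548 + U(-683, (w(-6) + 72) + 207)) = (-86111 + 72549)*(244548 + ((5*(-6)**2 + 72) + 207)*(536 - 683)) = -13562*(244548 + ((5*36 + 72) + 207)*(-147)) = -13562*(244548 + ((180 + 72) + 207)*(-147)) = -13562*(244548 + (252 + 207)*(-147)) = -13562*(244548 + 459*(-147)) = -13562*(244548 - 67473) = -13562*177075 = -2401491150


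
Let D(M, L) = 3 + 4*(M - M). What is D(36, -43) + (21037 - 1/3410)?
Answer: 71746399/3410 ≈ 21040.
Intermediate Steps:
D(M, L) = 3 (D(M, L) = 3 + 4*0 = 3 + 0 = 3)
D(36, -43) + (21037 - 1/3410) = 3 + (21037 - 1/3410) = 3 + 71736169/3410 = 71746399/3410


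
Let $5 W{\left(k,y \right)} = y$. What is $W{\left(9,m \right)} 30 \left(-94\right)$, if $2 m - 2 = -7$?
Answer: $1410$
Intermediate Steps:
$m = - \frac{5}{2}$ ($m = 1 + \frac{1}{2} \left(-7\right) = 1 - \frac{7}{2} = - \frac{5}{2} \approx -2.5$)
$W{\left(k,y \right)} = \frac{y}{5}$
$W{\left(9,m \right)} 30 \left(-94\right) = \frac{1}{5} \left(- \frac{5}{2}\right) 30 \left(-94\right) = \left(- \frac{1}{2}\right) 30 \left(-94\right) = \left(-15\right) \left(-94\right) = 1410$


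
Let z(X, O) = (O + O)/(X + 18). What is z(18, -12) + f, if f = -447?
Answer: -1343/3 ≈ -447.67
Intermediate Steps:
z(X, O) = 2*O/(18 + X) (z(X, O) = (2*O)/(18 + X) = 2*O/(18 + X))
z(18, -12) + f = 2*(-12)/(18 + 18) - 447 = 2*(-12)/36 - 447 = 2*(-12)*(1/36) - 447 = -⅔ - 447 = -1343/3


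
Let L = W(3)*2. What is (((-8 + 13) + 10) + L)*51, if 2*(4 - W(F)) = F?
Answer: 1020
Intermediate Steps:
W(F) = 4 - F/2
L = 5 (L = (4 - 1/2*3)*2 = (4 - 3/2)*2 = (5/2)*2 = 5)
(((-8 + 13) + 10) + L)*51 = (((-8 + 13) + 10) + 5)*51 = ((5 + 10) + 5)*51 = (15 + 5)*51 = 20*51 = 1020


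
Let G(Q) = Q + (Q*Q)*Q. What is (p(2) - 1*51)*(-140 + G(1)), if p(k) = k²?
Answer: 6486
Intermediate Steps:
G(Q) = Q + Q³ (G(Q) = Q + Q²*Q = Q + Q³)
(p(2) - 1*51)*(-140 + G(1)) = (2² - 1*51)*(-140 + (1 + 1³)) = (4 - 51)*(-140 + (1 + 1)) = -47*(-140 + 2) = -47*(-138) = 6486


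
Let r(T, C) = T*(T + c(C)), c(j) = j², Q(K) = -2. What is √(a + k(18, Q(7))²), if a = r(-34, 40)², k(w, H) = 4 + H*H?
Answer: 20*√7087309 ≈ 53244.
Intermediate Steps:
k(w, H) = 4 + H²
r(T, C) = T*(T + C²)
a = 2834923536 (a = (-34*(-34 + 40²))² = (-34*(-34 + 1600))² = (-34*1566)² = (-53244)² = 2834923536)
√(a + k(18, Q(7))²) = √(2834923536 + (4 + (-2)²)²) = √(2834923536 + (4 + 4)²) = √(2834923536 + 8²) = √(2834923536 + 64) = √2834923600 = 20*√7087309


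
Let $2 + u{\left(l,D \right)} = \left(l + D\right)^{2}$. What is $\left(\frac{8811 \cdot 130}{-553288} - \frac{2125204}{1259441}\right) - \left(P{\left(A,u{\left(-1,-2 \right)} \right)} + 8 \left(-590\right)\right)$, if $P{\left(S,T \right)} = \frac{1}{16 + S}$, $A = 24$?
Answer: $\frac{16432093410312889}{3484167960040} \approx 4716.2$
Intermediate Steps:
$u{\left(l,D \right)} = -2 + \left(D + l\right)^{2}$ ($u{\left(l,D \right)} = -2 + \left(l + D\right)^{2} = -2 + \left(D + l\right)^{2}$)
$\left(\frac{8811 \cdot 130}{-553288} - \frac{2125204}{1259441}\right) - \left(P{\left(A,u{\left(-1,-2 \right)} \right)} + 8 \left(-590\right)\right) = \left(\frac{8811 \cdot 130}{-553288} - \frac{2125204}{1259441}\right) - \left(\frac{1}{16 + 24} + 8 \left(-590\right)\right) = \left(1145430 \left(- \frac{1}{553288}\right) - \frac{2125204}{1259441}\right) - \left(\frac{1}{40} - 4720\right) = \left(- \frac{572715}{276644} - \frac{2125204}{1259441}\right) - \left(\frac{1}{40} - 4720\right) = - \frac{1309225687691}{348416796004} - - \frac{188799}{40} = - \frac{1309225687691}{348416796004} + \frac{188799}{40} = \frac{16432093410312889}{3484167960040}$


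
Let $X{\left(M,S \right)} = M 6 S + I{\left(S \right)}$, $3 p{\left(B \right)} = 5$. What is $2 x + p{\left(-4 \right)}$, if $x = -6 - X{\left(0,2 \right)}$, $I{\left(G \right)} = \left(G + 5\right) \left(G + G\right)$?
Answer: $- \frac{199}{3} \approx -66.333$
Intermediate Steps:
$p{\left(B \right)} = \frac{5}{3}$ ($p{\left(B \right)} = \frac{1}{3} \cdot 5 = \frac{5}{3}$)
$I{\left(G \right)} = 2 G \left(5 + G\right)$ ($I{\left(G \right)} = \left(5 + G\right) 2 G = 2 G \left(5 + G\right)$)
$X{\left(M,S \right)} = 2 S \left(5 + S\right) + 6 M S$ ($X{\left(M,S \right)} = M 6 S + 2 S \left(5 + S\right) = 6 M S + 2 S \left(5 + S\right) = 2 S \left(5 + S\right) + 6 M S$)
$x = -34$ ($x = -6 - 2 \cdot 2 \left(5 + 2 + 3 \cdot 0\right) = -6 - 2 \cdot 2 \left(5 + 2 + 0\right) = -6 - 2 \cdot 2 \cdot 7 = -6 - 28 = -34$)
$2 x + p{\left(-4 \right)} = 2 \left(-34\right) + \frac{5}{3} = -68 + \frac{5}{3} = - \frac{199}{3}$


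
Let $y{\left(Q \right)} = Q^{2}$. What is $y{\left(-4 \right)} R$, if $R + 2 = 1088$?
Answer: $17376$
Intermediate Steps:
$R = 1086$ ($R = -2 + 1088 = 1086$)
$y{\left(-4 \right)} R = \left(-4\right)^{2} \cdot 1086 = 16 \cdot 1086 = 17376$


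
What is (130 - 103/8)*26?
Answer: 12181/4 ≈ 3045.3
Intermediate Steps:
(130 - 103/8)*26 = (937/8)*26 = 12181/4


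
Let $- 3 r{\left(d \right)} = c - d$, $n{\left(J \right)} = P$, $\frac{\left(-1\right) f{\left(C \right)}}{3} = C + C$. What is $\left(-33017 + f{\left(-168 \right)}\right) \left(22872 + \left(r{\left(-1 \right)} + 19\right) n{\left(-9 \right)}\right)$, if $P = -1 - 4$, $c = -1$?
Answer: $-729068993$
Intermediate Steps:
$f{\left(C \right)} = - 6 C$ ($f{\left(C \right)} = - 3 \left(C + C\right) = - 3 \cdot 2 C = - 6 C$)
$P = -5$
$n{\left(J \right)} = -5$
$r{\left(d \right)} = \frac{1}{3} + \frac{d}{3}$ ($r{\left(d \right)} = - \frac{-1 - d}{3} = \frac{1}{3} + \frac{d}{3}$)
$\left(-33017 + f{\left(-168 \right)}\right) \left(22872 + \left(r{\left(-1 \right)} + 19\right) n{\left(-9 \right)}\right) = \left(-33017 - -1008\right) \left(22872 + \left(\left(\frac{1}{3} + \frac{1}{3} \left(-1\right)\right) + 19\right) \left(-5\right)\right) = \left(-33017 + 1008\right) \left(22872 + \left(\left(\frac{1}{3} - \frac{1}{3}\right) + 19\right) \left(-5\right)\right) = - 32009 \left(22872 + \left(0 + 19\right) \left(-5\right)\right) = - 32009 \left(22872 + 19 \left(-5\right)\right) = - 32009 \left(22872 - 95\right) = \left(-32009\right) 22777 = -729068993$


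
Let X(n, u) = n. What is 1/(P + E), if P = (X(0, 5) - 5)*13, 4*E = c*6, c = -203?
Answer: -2/739 ≈ -0.0027064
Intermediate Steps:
E = -609/2 (E = (-203*6)/4 = (1/4)*(-1218) = -609/2 ≈ -304.50)
P = -65 (P = (0 - 5)*13 = -5*13 = -65)
1/(P + E) = 1/(-65 - 609/2) = 1/(-739/2) = -2/739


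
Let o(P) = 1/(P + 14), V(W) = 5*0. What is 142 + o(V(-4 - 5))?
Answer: 1989/14 ≈ 142.07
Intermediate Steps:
V(W) = 0
o(P) = 1/(14 + P)
142 + o(V(-4 - 5)) = 142 + 1/(14 + 0) = 142 + 1/14 = 1989/14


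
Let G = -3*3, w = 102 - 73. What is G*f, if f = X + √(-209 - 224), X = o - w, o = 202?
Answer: -1557 - 9*I*√433 ≈ -1557.0 - 187.28*I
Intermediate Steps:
w = 29
X = 173 (X = 202 - 1*29 = 202 - 29 = 173)
G = -9
f = 173 + I*√433 (f = 173 + √(-209 - 224) = 173 + √(-433) = 173 + I*√433 ≈ 173.0 + 20.809*I)
G*f = -9*(173 + I*√433) = -1557 - 9*I*√433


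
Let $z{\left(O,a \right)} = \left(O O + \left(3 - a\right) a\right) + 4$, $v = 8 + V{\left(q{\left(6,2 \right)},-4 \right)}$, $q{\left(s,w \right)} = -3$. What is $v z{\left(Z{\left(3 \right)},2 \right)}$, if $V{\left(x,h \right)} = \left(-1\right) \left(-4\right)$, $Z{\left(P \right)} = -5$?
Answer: $372$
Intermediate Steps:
$V{\left(x,h \right)} = 4$
$v = 12$ ($v = 8 + 4 = 12$)
$z{\left(O,a \right)} = 4 + O^{2} + a \left(3 - a\right)$ ($z{\left(O,a \right)} = \left(O^{2} + a \left(3 - a\right)\right) + 4 = 4 + O^{2} + a \left(3 - a\right)$)
$v z{\left(Z{\left(3 \right)},2 \right)} = 12 \left(4 + \left(-5\right)^{2} - 2^{2} + 3 \cdot 2\right) = 12 \left(4 + 25 - 4 + 6\right) = 12 \cdot 31 = 372$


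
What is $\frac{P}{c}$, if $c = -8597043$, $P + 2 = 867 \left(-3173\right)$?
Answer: $\frac{392999}{1228149} \approx 0.31999$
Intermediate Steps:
$P = -2750993$ ($P = -2 + 867 \left(-3173\right) = -2 - 2750991 = -2750993$)
$\frac{P}{c} = - \frac{2750993}{-8597043} = \left(-2750993\right) \left(- \frac{1}{8597043}\right) = \frac{392999}{1228149}$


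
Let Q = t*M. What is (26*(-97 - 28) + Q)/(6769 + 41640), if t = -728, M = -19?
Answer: 10582/48409 ≈ 0.21860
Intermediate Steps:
Q = 13832 (Q = -728*(-19) = 13832)
(26*(-97 - 28) + Q)/(6769 + 41640) = (26*(-97 - 28) + 13832)/(6769 + 41640) = (26*(-125) + 13832)/48409 = (-3250 + 13832)*(1/48409) = 10582*(1/48409) = 10582/48409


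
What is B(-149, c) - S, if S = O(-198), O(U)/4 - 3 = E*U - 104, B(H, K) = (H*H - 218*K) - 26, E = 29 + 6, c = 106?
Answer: 27191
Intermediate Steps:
E = 35
B(H, K) = -26 + H² - 218*K (B(H, K) = (H² - 218*K) - 26 = -26 + H² - 218*K)
O(U) = -404 + 140*U (O(U) = 12 + 4*(35*U - 104) = 12 + 4*(-104 + 35*U) = 12 + (-416 + 140*U) = -404 + 140*U)
S = -28124 (S = -404 + 140*(-198) = -404 - 27720 = -28124)
B(-149, c) - S = (-26 + (-149)² - 218*106) - 1*(-28124) = (-26 + 22201 - 23108) + 28124 = -933 + 28124 = 27191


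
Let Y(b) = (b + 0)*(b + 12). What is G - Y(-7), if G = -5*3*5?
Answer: -40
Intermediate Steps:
Y(b) = b*(12 + b)
G = -75 (G = -15*5 = -75)
G - Y(-7) = -75 - (-7)*(12 - 7) = -75 - (-7)*5 = -75 - 1*(-35) = -75 + 35 = -40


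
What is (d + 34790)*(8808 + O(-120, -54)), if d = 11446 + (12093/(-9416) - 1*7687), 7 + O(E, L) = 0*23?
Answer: 3194457526091/9416 ≈ 3.3926e+8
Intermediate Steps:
O(E, L) = -7 (O(E, L) = -7 + 0*23 = -7 + 0 = -7)
d = 35382651/9416 (d = 11446 + (12093*(-1/9416) - 7687) = 11446 + (-12093/9416 - 7687) = 11446 - 72392885/9416 = 35382651/9416 ≈ 3757.7)
(d + 34790)*(8808 + O(-120, -54)) = (35382651/9416 + 34790)*(8808 - 7) = (362965291/9416)*8801 = 3194457526091/9416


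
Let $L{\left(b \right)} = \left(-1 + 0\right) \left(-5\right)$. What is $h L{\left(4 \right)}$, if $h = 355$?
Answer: $1775$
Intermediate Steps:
$L{\left(b \right)} = 5$ ($L{\left(b \right)} = \left(-1\right) \left(-5\right) = 5$)
$h L{\left(4 \right)} = 355 \cdot 5 = 1775$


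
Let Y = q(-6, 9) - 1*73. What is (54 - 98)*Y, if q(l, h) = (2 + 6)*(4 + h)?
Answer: -1364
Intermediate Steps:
q(l, h) = 32 + 8*h (q(l, h) = 8*(4 + h) = 32 + 8*h)
Y = 31 (Y = (32 + 8*9) - 1*73 = (32 + 72) - 73 = 104 - 73 = 31)
(54 - 98)*Y = (54 - 98)*31 = -44*31 = -1364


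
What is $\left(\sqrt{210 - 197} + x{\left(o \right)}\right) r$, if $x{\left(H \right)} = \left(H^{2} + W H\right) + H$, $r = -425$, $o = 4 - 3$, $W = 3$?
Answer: $-2125 - 425 \sqrt{13} \approx -3657.4$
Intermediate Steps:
$o = 1$ ($o = 4 - 3 = 1$)
$x{\left(H \right)} = H^{2} + 4 H$ ($x{\left(H \right)} = \left(H^{2} + 3 H\right) + H = H^{2} + 4 H$)
$\left(\sqrt{210 - 197} + x{\left(o \right)}\right) r = \left(\sqrt{210 - 197} + 1 \left(4 + 1\right)\right) \left(-425\right) = \left(\sqrt{13} + 1 \cdot 5\right) \left(-425\right) = \left(\sqrt{13} + 5\right) \left(-425\right) = \left(5 + \sqrt{13}\right) \left(-425\right) = -2125 - 425 \sqrt{13}$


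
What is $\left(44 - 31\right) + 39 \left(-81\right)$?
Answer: $-3146$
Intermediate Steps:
$\left(44 - 31\right) + 39 \left(-81\right) = 13 - 3159 = -3146$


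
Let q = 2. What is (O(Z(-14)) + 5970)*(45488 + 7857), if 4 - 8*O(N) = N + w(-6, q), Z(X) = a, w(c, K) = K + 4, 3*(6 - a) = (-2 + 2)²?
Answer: 318416305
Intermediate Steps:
a = 6 (a = 6 - (-2 + 2)²/3 = 6 - ⅓*0² = 6 - ⅓*0 = 6 + 0 = 6)
w(c, K) = 4 + K
Z(X) = 6
O(N) = -¼ - N/8 (O(N) = ½ - (N + (4 + 2))/8 = ½ - (N + 6)/8 = ½ - (6 + N)/8 = ½ + (-¾ - N/8) = -¼ - N/8)
(O(Z(-14)) + 5970)*(45488 + 7857) = ((-¼ - ⅛*6) + 5970)*(45488 + 7857) = ((-¼ - ¾) + 5970)*53345 = (-1 + 5970)*53345 = 5969*53345 = 318416305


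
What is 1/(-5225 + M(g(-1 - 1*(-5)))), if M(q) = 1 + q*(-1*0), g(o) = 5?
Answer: -1/5224 ≈ -0.00019142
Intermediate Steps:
M(q) = 1 (M(q) = 1 + q*0 = 1 + 0 = 1)
1/(-5225 + M(g(-1 - 1*(-5)))) = 1/(-5225 + 1) = 1/(-5224) = -1/5224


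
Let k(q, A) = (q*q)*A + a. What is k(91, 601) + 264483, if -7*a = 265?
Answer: 36689283/7 ≈ 5.2413e+6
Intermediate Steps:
a = -265/7 (a = -1/7*265 = -265/7 ≈ -37.857)
k(q, A) = -265/7 + A*q**2 (k(q, A) = (q*q)*A - 265/7 = q**2*A - 265/7 = A*q**2 - 265/7 = -265/7 + A*q**2)
k(91, 601) + 264483 = (-265/7 + 601*91**2) + 264483 = (-265/7 + 601*8281) + 264483 = (-265/7 + 4976881) + 264483 = 34837902/7 + 264483 = 36689283/7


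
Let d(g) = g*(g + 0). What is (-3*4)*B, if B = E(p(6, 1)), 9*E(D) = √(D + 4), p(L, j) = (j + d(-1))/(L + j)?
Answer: -4*√210/21 ≈ -2.7603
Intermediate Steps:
d(g) = g² (d(g) = g*g = g²)
p(L, j) = (1 + j)/(L + j) (p(L, j) = (j + (-1)²)/(L + j) = (j + 1)/(L + j) = (1 + j)/(L + j))
E(D) = √(4 + D)/9 (E(D) = √(D + 4)/9 = √(4 + D)/9)
B = √210/63 (B = √(4 + (1 + 1)/(6 + 1))/9 = √(4 + 2/7)/9 = √(30/7)/9 = (√210/7)/9 = √210/63 ≈ 0.23002)
(-3*4)*B = (-3*4)*(√210/63) = -4*√210/21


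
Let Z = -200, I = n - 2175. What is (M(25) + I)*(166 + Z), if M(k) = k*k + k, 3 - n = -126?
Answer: 47464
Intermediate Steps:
n = 129 (n = 3 - 1*(-126) = 3 + 126 = 129)
M(k) = k + k**2 (M(k) = k**2 + k = k + k**2)
I = -2046 (I = 129 - 2175 = -2046)
(M(25) + I)*(166 + Z) = (25*(1 + 25) - 2046)*(166 - 200) = (25*26 - 2046)*(-34) = (650 - 2046)*(-34) = -1396*(-34) = 47464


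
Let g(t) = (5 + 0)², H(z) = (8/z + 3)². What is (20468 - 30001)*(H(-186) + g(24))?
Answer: -2782206050/8649 ≈ -3.2168e+5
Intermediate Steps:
H(z) = (3 + 8/z)²
g(t) = 25 (g(t) = 5² = 25)
(20468 - 30001)*(H(-186) + g(24)) = (20468 - 30001)*((8 + 3*(-186))²/(-186)² + 25) = -9533*((8 - 558)²/34596 + 25) = -9533*((1/34596)*(-550)² + 25) = -9533*((1/34596)*302500 + 25) = -9533*(75625/8649 + 25) = -9533*291850/8649 = -2782206050/8649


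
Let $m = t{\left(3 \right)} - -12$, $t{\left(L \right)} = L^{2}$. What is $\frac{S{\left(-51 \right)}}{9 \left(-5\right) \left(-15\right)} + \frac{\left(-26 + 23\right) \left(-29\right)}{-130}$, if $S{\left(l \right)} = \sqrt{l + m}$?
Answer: $- \frac{87}{130} + \frac{i \sqrt{30}}{675} \approx -0.66923 + 0.0081144 i$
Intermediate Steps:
$m = 21$ ($m = 3^{2} - -12 = 9 + 12 = 21$)
$S{\left(l \right)} = \sqrt{21 + l}$ ($S{\left(l \right)} = \sqrt{l + 21} = \sqrt{21 + l}$)
$\frac{S{\left(-51 \right)}}{9 \left(-5\right) \left(-15\right)} + \frac{\left(-26 + 23\right) \left(-29\right)}{-130} = \frac{\sqrt{21 - 51}}{9 \left(-5\right) \left(-15\right)} + \frac{\left(-26 + 23\right) \left(-29\right)}{-130} = \frac{\sqrt{-30}}{\left(-45\right) \left(-15\right)} + \left(-3\right) \left(-29\right) \left(- \frac{1}{130}\right) = \frac{i \sqrt{30}}{675} + 87 \left(- \frac{1}{130}\right) = i \sqrt{30} \cdot \frac{1}{675} - \frac{87}{130} = \frac{i \sqrt{30}}{675} - \frac{87}{130} = - \frac{87}{130} + \frac{i \sqrt{30}}{675}$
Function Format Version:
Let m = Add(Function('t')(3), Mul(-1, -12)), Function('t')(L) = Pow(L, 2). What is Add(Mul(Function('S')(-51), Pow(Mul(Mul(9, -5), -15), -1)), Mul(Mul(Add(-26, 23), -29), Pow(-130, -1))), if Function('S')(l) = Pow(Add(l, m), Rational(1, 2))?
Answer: Add(Rational(-87, 130), Mul(Rational(1, 675), I, Pow(30, Rational(1, 2)))) ≈ Add(-0.66923, Mul(0.0081144, I))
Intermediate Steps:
m = 21 (m = Add(Pow(3, 2), Mul(-1, -12)) = Add(9, 12) = 21)
Function('S')(l) = Pow(Add(21, l), Rational(1, 2)) (Function('S')(l) = Pow(Add(l, 21), Rational(1, 2)) = Pow(Add(21, l), Rational(1, 2)))
Add(Mul(Function('S')(-51), Pow(Mul(Mul(9, -5), -15), -1)), Mul(Mul(Add(-26, 23), -29), Pow(-130, -1))) = Add(Mul(Pow(Add(21, -51), Rational(1, 2)), Pow(Mul(Mul(9, -5), -15), -1)), Mul(Mul(Add(-26, 23), -29), Pow(-130, -1))) = Add(Mul(Pow(-30, Rational(1, 2)), Pow(Mul(-45, -15), -1)), Mul(Mul(-3, -29), Rational(-1, 130))) = Add(Mul(Mul(I, Pow(30, Rational(1, 2))), Pow(675, -1)), Mul(87, Rational(-1, 130))) = Add(Mul(Mul(I, Pow(30, Rational(1, 2))), Rational(1, 675)), Rational(-87, 130)) = Add(Mul(Rational(1, 675), I, Pow(30, Rational(1, 2))), Rational(-87, 130)) = Add(Rational(-87, 130), Mul(Rational(1, 675), I, Pow(30, Rational(1, 2))))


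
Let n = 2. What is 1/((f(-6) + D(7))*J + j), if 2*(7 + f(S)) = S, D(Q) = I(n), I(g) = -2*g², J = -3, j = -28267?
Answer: -1/28213 ≈ -3.5445e-5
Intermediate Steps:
D(Q) = -8 (D(Q) = -2*2² = -2*4 = -8)
f(S) = -7 + S/2
1/((f(-6) + D(7))*J + j) = 1/(((-7 + (½)*(-6)) - 8)*(-3) - 28267) = 1/(((-7 - 3) - 8)*(-3) - 28267) = 1/((-10 - 8)*(-3) - 28267) = 1/(-18*(-3) - 28267) = 1/(54 - 28267) = 1/(-28213) = -1/28213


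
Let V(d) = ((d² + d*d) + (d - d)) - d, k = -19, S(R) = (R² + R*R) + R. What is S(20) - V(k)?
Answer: 79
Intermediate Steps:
S(R) = R + 2*R² (S(R) = (R² + R²) + R = 2*R² + R = R + 2*R²)
V(d) = -d + 2*d² (V(d) = ((d² + d²) + 0) - d = (2*d² + 0) - d = 2*d² - d = -d + 2*d²)
S(20) - V(k) = 20*(1 + 2*20) - (-19)*(-1 + 2*(-19)) = 20*(1 + 40) - (-19)*(-1 - 38) = 20*41 - (-19)*(-39) = 820 - 1*741 = 820 - 741 = 79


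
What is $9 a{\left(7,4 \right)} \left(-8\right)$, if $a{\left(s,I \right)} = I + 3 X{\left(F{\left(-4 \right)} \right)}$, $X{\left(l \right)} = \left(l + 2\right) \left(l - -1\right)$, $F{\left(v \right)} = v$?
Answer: $-1584$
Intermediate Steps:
$X{\left(l \right)} = \left(1 + l\right) \left(2 + l\right)$ ($X{\left(l \right)} = \left(2 + l\right) \left(l + 1\right) = \left(2 + l\right) \left(1 + l\right) = \left(1 + l\right) \left(2 + l\right)$)
$a{\left(s,I \right)} = 18 + I$ ($a{\left(s,I \right)} = I + 3 \left(2 + \left(-4\right)^{2} + 3 \left(-4\right)\right) = I + 3 \left(2 + 16 - 12\right) = I + 3 \cdot 6 = I + 18 = 18 + I$)
$9 a{\left(7,4 \right)} \left(-8\right) = 9 \left(18 + 4\right) \left(-8\right) = 9 \cdot 22 \left(-8\right) = 198 \left(-8\right) = -1584$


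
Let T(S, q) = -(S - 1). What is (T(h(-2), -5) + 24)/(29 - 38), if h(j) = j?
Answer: -3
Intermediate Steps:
T(S, q) = 1 - S (T(S, q) = -(-1 + S) = 1 - S)
(T(h(-2), -5) + 24)/(29 - 38) = ((1 - 1*(-2)) + 24)/(29 - 38) = ((1 + 2) + 24)/(-9) = (3 + 24)*(-⅑) = 27*(-⅑) = -3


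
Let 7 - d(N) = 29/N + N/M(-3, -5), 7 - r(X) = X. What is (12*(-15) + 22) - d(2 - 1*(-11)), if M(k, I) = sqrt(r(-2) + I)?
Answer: -4063/26 ≈ -156.27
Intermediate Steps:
r(X) = 7 - X
M(k, I) = sqrt(9 + I) (M(k, I) = sqrt((7 - 1*(-2)) + I) = sqrt((7 + 2) + I) = sqrt(9 + I))
d(N) = 7 - 29/N - N/2 (d(N) = 7 - (29/N + N/(sqrt(9 - 5))) = 7 - (29/N + N/(sqrt(4))) = 7 - (29/N + N/2) = 7 - (N/2 + 29/N) = 7 + (-29/N - N/2) = 7 - 29/N - N/2)
(12*(-15) + 22) - d(2 - 1*(-11)) = (12*(-15) + 22) - (7 - 29/(2 - 1*(-11)) - (2 - 1*(-11))/2) = (-180 + 22) - (7 - 29/(2 + 11) - (2 + 11)/2) = -158 - (7 - 29/13 - 1/2*13) = -158 - (7 - 29*1/13 - 13/2) = -158 - (7 - 29/13 - 13/2) = -158 - 1*(-45/26) = -158 + 45/26 = -4063/26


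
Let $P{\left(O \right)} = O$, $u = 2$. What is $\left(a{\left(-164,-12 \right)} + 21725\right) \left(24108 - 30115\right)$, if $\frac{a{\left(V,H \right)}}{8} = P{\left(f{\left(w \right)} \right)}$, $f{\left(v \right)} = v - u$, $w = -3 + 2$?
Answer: $-130357907$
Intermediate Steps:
$w = -1$
$f{\left(v \right)} = -2 + v$ ($f{\left(v \right)} = v - 2 = -2 + v$)
$a{\left(V,H \right)} = -24$ ($a{\left(V,H \right)} = 8 \left(-2 - 1\right) = 8 \left(-3\right) = -24$)
$\left(a{\left(-164,-12 \right)} + 21725\right) \left(24108 - 30115\right) = \left(-24 + 21725\right) \left(24108 - 30115\right) = 21701 \left(-6007\right) = -130357907$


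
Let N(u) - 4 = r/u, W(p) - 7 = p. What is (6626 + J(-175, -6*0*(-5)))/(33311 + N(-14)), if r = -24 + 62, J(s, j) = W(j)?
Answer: 46431/233186 ≈ 0.19912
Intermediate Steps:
W(p) = 7 + p
J(s, j) = 7 + j
r = 38
N(u) = 4 + 38/u
(6626 + J(-175, -6*0*(-5)))/(33311 + N(-14)) = (6626 + (7 - 6*0*(-5)))/(33311 + (4 + 38/(-14))) = (6626 + (7 + 0*(-5)))/(33311 + (4 + 38*(-1/14))) = (6626 + (7 + 0))/(33311 + (4 - 19/7)) = (6626 + 7)/(33311 + 9/7) = 6633/(233186/7) = 6633*(7/233186) = 46431/233186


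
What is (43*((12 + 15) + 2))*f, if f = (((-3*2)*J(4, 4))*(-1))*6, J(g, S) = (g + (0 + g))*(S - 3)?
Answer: 359136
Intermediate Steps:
J(g, S) = 2*g*(-3 + S) (J(g, S) = (g + g)*(-3 + S) = (2*g)*(-3 + S) = 2*g*(-3 + S))
f = 288 (f = (((-3*2)*(2*4*(-3 + 4)))*(-1))*6 = (-12*4*(-1))*6 = (-6*8*(-1))*6 = -48*(-1)*6 = 48*6 = 288)
(43*((12 + 15) + 2))*f = (43*((12 + 15) + 2))*288 = (43*(27 + 2))*288 = (43*29)*288 = 1247*288 = 359136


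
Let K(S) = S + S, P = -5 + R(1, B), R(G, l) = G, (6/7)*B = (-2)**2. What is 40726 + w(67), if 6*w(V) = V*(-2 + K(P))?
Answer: 121843/3 ≈ 40614.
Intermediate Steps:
B = 14/3 (B = (7/6)*(-2)**2 = (7/6)*4 = 14/3 ≈ 4.6667)
P = -4 (P = -5 + 1 = -4)
K(S) = 2*S
w(V) = -5*V/3 (w(V) = (V*(-2 + 2*(-4)))/6 = (V*(-2 - 8))/6 = (V*(-10))/6 = (-10*V)/6 = -5*V/3)
40726 + w(67) = 40726 - 5/3*67 = 40726 - 335/3 = 121843/3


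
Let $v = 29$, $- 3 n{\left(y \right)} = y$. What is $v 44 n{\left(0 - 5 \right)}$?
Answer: $\frac{6380}{3} \approx 2126.7$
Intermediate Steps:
$n{\left(y \right)} = - \frac{y}{3}$
$v 44 n{\left(0 - 5 \right)} = 29 \cdot 44 \left(- \frac{0 - 5}{3}\right) = 1276 \left(\left(- \frac{1}{3}\right) \left(-5\right)\right) = 1276 \cdot \frac{5}{3} = \frac{6380}{3}$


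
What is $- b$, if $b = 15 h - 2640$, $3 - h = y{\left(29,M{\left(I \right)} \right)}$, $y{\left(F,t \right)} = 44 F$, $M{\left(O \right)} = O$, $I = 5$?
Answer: $21735$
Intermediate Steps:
$h = -1273$ ($h = 3 - 44 \cdot 29 = 3 - 1276 = -1273$)
$b = -21735$ ($b = 15 \left(-1273\right) - 2640 = -19095 - 2640 = -21735$)
$- b = \left(-1\right) \left(-21735\right) = 21735$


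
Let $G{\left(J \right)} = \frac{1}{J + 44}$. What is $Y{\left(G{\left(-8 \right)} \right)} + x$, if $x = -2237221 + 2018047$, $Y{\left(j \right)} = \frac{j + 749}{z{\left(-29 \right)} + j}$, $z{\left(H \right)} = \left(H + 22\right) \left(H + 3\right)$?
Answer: $- \frac{1436220257}{6553} \approx -2.1917 \cdot 10^{5}$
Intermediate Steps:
$z{\left(H \right)} = \left(3 + H\right) \left(22 + H\right)$ ($z{\left(H \right)} = \left(22 + H\right) \left(3 + H\right) = \left(3 + H\right) \left(22 + H\right)$)
$G{\left(J \right)} = \frac{1}{44 + J}$
$Y{\left(j \right)} = \frac{749 + j}{182 + j}$ ($Y{\left(j \right)} = \frac{j + 749}{\left(66 + \left(-29\right)^{2} + 25 \left(-29\right)\right) + j} = \frac{749 + j}{\left(66 + 841 - 725\right) + j} = \frac{749 + j}{182 + j}$)
$x = -219174$
$Y{\left(G{\left(-8 \right)} \right)} + x = \frac{749 + \frac{1}{44 - 8}}{182 + \frac{1}{44 - 8}} - 219174 = \frac{749 + \frac{1}{36}}{182 + \frac{1}{36}} - 219174 = \frac{1}{\frac{6553}{36}} \cdot \frac{26965}{36} - 219174 = \frac{36}{6553} \cdot \frac{26965}{36} - 219174 = \frac{26965}{6553} - 219174 = - \frac{1436220257}{6553}$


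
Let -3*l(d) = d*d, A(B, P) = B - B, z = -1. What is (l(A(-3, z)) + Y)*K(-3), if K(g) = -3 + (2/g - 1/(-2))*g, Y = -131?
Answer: 655/2 ≈ 327.50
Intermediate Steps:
A(B, P) = 0
l(d) = -d²/3 (l(d) = -d*d/3 = -d²/3)
K(g) = -3 + g*(½ + 2/g) (K(g) = -3 + (2/g - 1*(-½))*g = -3 + (2/g + ½)*g = -3 + (½ + 2/g)*g = -3 + g*(½ + 2/g))
(l(A(-3, z)) + Y)*K(-3) = (-⅓*0² - 131)*(-1 + (½)*(-3)) = (-⅓*0 - 131)*(-1 - 3/2) = (0 - 131)*(-5/2) = -131*(-5/2) = 655/2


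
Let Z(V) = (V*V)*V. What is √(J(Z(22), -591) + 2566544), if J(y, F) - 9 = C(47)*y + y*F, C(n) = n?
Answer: I*√3225959 ≈ 1796.1*I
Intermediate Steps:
Z(V) = V³ (Z(V) = V²*V = V³)
J(y, F) = 9 + 47*y + F*y (J(y, F) = 9 + (47*y + y*F) = 9 + (47*y + F*y) = 9 + 47*y + F*y)
√(J(Z(22), -591) + 2566544) = √((9 + 47*22³ - 591*22³) + 2566544) = √((9 + 47*10648 - 591*10648) + 2566544) = √((9 + 500456 - 6292968) + 2566544) = √(-5792503 + 2566544) = √(-3225959) = I*√3225959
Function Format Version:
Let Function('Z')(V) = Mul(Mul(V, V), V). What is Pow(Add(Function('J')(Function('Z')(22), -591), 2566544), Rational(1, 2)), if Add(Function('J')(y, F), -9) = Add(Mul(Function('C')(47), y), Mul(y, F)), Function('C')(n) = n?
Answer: Mul(I, Pow(3225959, Rational(1, 2))) ≈ Mul(1796.1, I)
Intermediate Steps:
Function('Z')(V) = Pow(V, 3) (Function('Z')(V) = Mul(Pow(V, 2), V) = Pow(V, 3))
Function('J')(y, F) = Add(9, Mul(47, y), Mul(F, y)) (Function('J')(y, F) = Add(9, Add(Mul(47, y), Mul(y, F))) = Add(9, Add(Mul(47, y), Mul(F, y))) = Add(9, Mul(47, y), Mul(F, y)))
Pow(Add(Function('J')(Function('Z')(22), -591), 2566544), Rational(1, 2)) = Pow(Add(Add(9, Mul(47, Pow(22, 3)), Mul(-591, Pow(22, 3))), 2566544), Rational(1, 2)) = Pow(Add(Add(9, Mul(47, 10648), Mul(-591, 10648)), 2566544), Rational(1, 2)) = Pow(Add(Add(9, 500456, -6292968), 2566544), Rational(1, 2)) = Pow(Add(-5792503, 2566544), Rational(1, 2)) = Pow(-3225959, Rational(1, 2)) = Mul(I, Pow(3225959, Rational(1, 2)))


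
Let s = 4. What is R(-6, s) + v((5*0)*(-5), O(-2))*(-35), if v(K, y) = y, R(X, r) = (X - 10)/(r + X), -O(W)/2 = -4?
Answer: -272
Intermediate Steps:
O(W) = 8 (O(W) = -2*(-4) = 8)
R(X, r) = (-10 + X)/(X + r)
R(-6, s) + v((5*0)*(-5), O(-2))*(-35) = (-10 - 6)/(-6 + 4) + 8*(-35) = -16/(-2) - 280 = -1/2*(-16) - 280 = 8 - 280 = -272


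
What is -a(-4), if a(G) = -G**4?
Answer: 256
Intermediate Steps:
-a(-4) = -(-1)*(-4)**4 = -(-1)*256 = -1*(-256) = 256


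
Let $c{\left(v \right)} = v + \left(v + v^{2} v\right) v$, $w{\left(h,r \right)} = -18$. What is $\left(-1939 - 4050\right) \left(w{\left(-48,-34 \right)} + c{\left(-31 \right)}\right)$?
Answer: $-5536429237$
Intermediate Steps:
$c{\left(v \right)} = v + v \left(v + v^{3}\right)$ ($c{\left(v \right)} = v + \left(v + v^{3}\right) v = v + v \left(v + v^{3}\right)$)
$\left(-1939 - 4050\right) \left(w{\left(-48,-34 \right)} + c{\left(-31 \right)}\right) = \left(-1939 - 4050\right) \left(-18 - 31 \left(1 - 31 + \left(-31\right)^{3}\right)\right) = - 5989 \left(-18 - 31 \left(1 - 31 - 29791\right)\right) = - 5989 \left(-18 - -924451\right) = - 5989 \left(-18 + 924451\right) = \left(-5989\right) 924433 = -5536429237$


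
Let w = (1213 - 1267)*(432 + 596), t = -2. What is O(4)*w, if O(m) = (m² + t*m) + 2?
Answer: -555120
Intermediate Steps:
O(m) = 2 + m² - 2*m (O(m) = (m² - 2*m) + 2 = 2 + m² - 2*m)
w = -55512 (w = -54*1028 = -55512)
O(4)*w = (2 + 4² - 2*4)*(-55512) = (2 + 16 - 8)*(-55512) = 10*(-55512) = -555120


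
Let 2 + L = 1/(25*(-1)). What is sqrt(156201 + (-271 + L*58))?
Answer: 2*sqrt(973823)/5 ≈ 394.73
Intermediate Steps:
L = -51/25 (L = -2 + 1/(25*(-1)) = -2 + 1/(-25) = -2 - 1/25 = -51/25 ≈ -2.0400)
sqrt(156201 + (-271 + L*58)) = sqrt(156201 + (-271 - 51/25*58)) = sqrt(156201 + (-271 - 2958/25)) = sqrt(156201 - 9733/25) = sqrt(3895292/25) = 2*sqrt(973823)/5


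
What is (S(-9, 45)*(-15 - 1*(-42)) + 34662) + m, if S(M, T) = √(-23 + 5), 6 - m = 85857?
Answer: -51189 + 81*I*√2 ≈ -51189.0 + 114.55*I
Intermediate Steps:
m = -85851 (m = 6 - 1*85857 = 6 - 85857 = -85851)
S(M, T) = 3*I*√2 (S(M, T) = √(-18) = 3*I*√2)
(S(-9, 45)*(-15 - 1*(-42)) + 34662) + m = ((3*I*√2)*(-15 - 1*(-42)) + 34662) - 85851 = ((3*I*√2)*(-15 + 42) + 34662) - 85851 = ((3*I*√2)*27 + 34662) - 85851 = (81*I*√2 + 34662) - 85851 = (34662 + 81*I*√2) - 85851 = -51189 + 81*I*√2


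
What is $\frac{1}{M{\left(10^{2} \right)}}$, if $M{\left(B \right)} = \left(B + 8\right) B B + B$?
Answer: $\frac{1}{1080100} \approx 9.2584 \cdot 10^{-7}$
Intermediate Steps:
$M{\left(B \right)} = B + B^{2} \left(8 + B\right)$ ($M{\left(B \right)} = \left(8 + B\right) B B + B = B \left(8 + B\right) B + B = B^{2} \left(8 + B\right) + B = B + B^{2} \left(8 + B\right)$)
$\frac{1}{M{\left(10^{2} \right)}} = \frac{1}{10^{2} \left(1 + \left(10^{2}\right)^{2} + 8 \cdot 10^{2}\right)} = \frac{1}{100 \left(1 + 100^{2} + 8 \cdot 100\right)} = \frac{1}{100 \left(1 + 10000 + 800\right)} = \frac{1}{100 \cdot 10801} = \frac{1}{1080100}$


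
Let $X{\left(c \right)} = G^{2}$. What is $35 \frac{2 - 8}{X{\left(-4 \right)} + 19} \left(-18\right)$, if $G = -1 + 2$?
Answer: $189$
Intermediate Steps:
$G = 1$
$X{\left(c \right)} = 1$ ($X{\left(c \right)} = 1^{2} = 1$)
$35 \frac{2 - 8}{X{\left(-4 \right)} + 19} \left(-18\right) = 35 \frac{2 - 8}{1 + 19} \left(-18\right) = 35 \left(- \frac{6}{20}\right) \left(-18\right) = 35 \left(\left(-6\right) \frac{1}{20}\right) \left(-18\right) = 35 \left(- \frac{3}{10}\right) \left(-18\right) = \left(- \frac{21}{2}\right) \left(-18\right) = 189$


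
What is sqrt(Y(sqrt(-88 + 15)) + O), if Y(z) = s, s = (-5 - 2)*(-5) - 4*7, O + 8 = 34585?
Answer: 2*sqrt(8646) ≈ 185.97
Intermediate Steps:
O = 34577 (O = -8 + 34585 = 34577)
s = 7 (s = -7*(-5) - 28 = 35 - 28 = 7)
Y(z) = 7
sqrt(Y(sqrt(-88 + 15)) + O) = sqrt(7 + 34577) = sqrt(34584) = 2*sqrt(8646)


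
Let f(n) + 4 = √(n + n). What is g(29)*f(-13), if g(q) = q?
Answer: -116 + 29*I*√26 ≈ -116.0 + 147.87*I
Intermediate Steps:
f(n) = -4 + √2*√n (f(n) = -4 + √(n + n) = -4 + √(2*n) = -4 + √2*√n)
g(29)*f(-13) = 29*(-4 + √2*√(-13)) = 29*(-4 + √2*(I*√13)) = 29*(-4 + I*√26) = -116 + 29*I*√26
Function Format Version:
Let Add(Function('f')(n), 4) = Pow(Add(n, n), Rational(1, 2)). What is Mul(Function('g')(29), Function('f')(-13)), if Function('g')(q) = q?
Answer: Add(-116, Mul(29, I, Pow(26, Rational(1, 2)))) ≈ Add(-116.00, Mul(147.87, I))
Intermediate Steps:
Function('f')(n) = Add(-4, Mul(Pow(2, Rational(1, 2)), Pow(n, Rational(1, 2)))) (Function('f')(n) = Add(-4, Pow(Add(n, n), Rational(1, 2))) = Add(-4, Pow(Mul(2, n), Rational(1, 2))) = Add(-4, Mul(Pow(2, Rational(1, 2)), Pow(n, Rational(1, 2)))))
Mul(Function('g')(29), Function('f')(-13)) = Mul(29, Add(-4, Mul(Pow(2, Rational(1, 2)), Pow(-13, Rational(1, 2))))) = Mul(29, Add(-4, Mul(Pow(2, Rational(1, 2)), Mul(I, Pow(13, Rational(1, 2)))))) = Mul(29, Add(-4, Mul(I, Pow(26, Rational(1, 2))))) = Add(-116, Mul(29, I, Pow(26, Rational(1, 2))))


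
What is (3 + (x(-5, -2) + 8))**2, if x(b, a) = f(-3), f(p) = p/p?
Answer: 144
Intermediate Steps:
f(p) = 1
x(b, a) = 1
(3 + (x(-5, -2) + 8))**2 = (3 + (1 + 8))**2 = (3 + 9)**2 = 12**2 = 144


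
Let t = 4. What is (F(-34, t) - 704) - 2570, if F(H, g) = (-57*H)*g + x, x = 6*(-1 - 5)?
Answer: 4442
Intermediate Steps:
x = -36 (x = 6*(-6) = -36)
F(H, g) = -36 - 57*H*g (F(H, g) = (-57*H)*g - 36 = -57*H*g - 36 = -36 - 57*H*g)
(F(-34, t) - 704) - 2570 = ((-36 - 57*(-34)*4) - 704) - 2570 = ((-36 + 7752) - 704) - 2570 = (7716 - 704) - 2570 = 7012 - 2570 = 4442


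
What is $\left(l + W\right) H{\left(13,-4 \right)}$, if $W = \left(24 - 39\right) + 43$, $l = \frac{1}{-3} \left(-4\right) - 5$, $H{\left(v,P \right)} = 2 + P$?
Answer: $- \frac{146}{3} \approx -48.667$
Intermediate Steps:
$l = - \frac{11}{3}$ ($l = \left(- \frac{1}{3}\right) \left(-4\right) - 5 = \frac{4}{3} - 5 = - \frac{11}{3} \approx -3.6667$)
$W = 28$ ($W = -15 + 43 = 28$)
$\left(l + W\right) H{\left(13,-4 \right)} = \left(- \frac{11}{3} + 28\right) \left(2 - 4\right) = \frac{73}{3} \left(-2\right) = - \frac{146}{3}$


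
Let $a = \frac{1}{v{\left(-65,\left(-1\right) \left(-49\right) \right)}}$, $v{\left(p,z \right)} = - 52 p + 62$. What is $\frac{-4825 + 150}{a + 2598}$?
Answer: $- \frac{16091350}{8942317} \approx -1.7995$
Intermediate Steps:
$v{\left(p,z \right)} = 62 - 52 p$
$a = \frac{1}{3442}$ ($a = \frac{1}{62 - -3380} = \frac{1}{62 + 3380} = \frac{1}{3442} \approx 0.00029053$)
$\frac{-4825 + 150}{a + 2598} = \frac{-4825 + 150}{\frac{1}{3442} + 2598} = - \frac{4675}{\frac{8942317}{3442}} = \left(-4675\right) \frac{3442}{8942317} = - \frac{16091350}{8942317}$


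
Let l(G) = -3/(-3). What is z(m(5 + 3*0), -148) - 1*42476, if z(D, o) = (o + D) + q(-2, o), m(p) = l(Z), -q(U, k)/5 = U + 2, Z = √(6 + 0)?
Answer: -42623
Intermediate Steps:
Z = √6 ≈ 2.4495
q(U, k) = -10 - 5*U (q(U, k) = -5*(U + 2) = -5*(2 + U) = -10 - 5*U)
l(G) = 1 (l(G) = -3*(-⅓) = 1)
m(p) = 1
z(D, o) = D + o (z(D, o) = (o + D) + (-10 - 5*(-2)) = (D + o) + (-10 + 10) = (D + o) + 0 = D + o)
z(m(5 + 3*0), -148) - 1*42476 = (1 - 148) - 1*42476 = -147 - 42476 = -42623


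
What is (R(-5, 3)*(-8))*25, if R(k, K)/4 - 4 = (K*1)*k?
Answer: 8800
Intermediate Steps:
R(k, K) = 16 + 4*K*k (R(k, K) = 16 + 4*((K*1)*k) = 16 + 4*(K*k) = 16 + 4*K*k)
(R(-5, 3)*(-8))*25 = ((16 + 4*3*(-5))*(-8))*25 = ((16 - 60)*(-8))*25 = -44*(-8)*25 = 352*25 = 8800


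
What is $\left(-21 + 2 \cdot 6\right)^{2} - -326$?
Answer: $407$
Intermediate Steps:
$\left(-21 + 2 \cdot 6\right)^{2} - -326 = \left(-21 + 12\right)^{2} + 326 = \left(-9\right)^{2} + 326 = 81 + 326 = 407$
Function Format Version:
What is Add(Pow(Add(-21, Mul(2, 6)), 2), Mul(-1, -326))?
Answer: 407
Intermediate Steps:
Add(Pow(Add(-21, Mul(2, 6)), 2), Mul(-1, -326)) = Add(Pow(Add(-21, 12), 2), 326) = Add(Pow(-9, 2), 326) = Add(81, 326) = 407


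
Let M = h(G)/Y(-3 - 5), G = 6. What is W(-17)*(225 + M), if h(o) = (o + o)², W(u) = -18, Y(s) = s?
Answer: -3726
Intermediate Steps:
h(o) = 4*o² (h(o) = (2*o)² = 4*o²)
M = -18 (M = (4*6²)/(-3 - 5) = (4*36)/(-8) = 144*(-⅛) = -18)
W(-17)*(225 + M) = -18*(225 - 18) = -18*207 = -3726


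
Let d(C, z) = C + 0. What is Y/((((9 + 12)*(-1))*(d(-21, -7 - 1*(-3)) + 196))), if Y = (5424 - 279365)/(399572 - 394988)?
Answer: 273941/16846200 ≈ 0.016261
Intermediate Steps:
d(C, z) = C
Y = -273941/4584 ≈ -59.760
Y/((((9 + 12)*(-1))*(d(-21, -7 - 1*(-3)) + 196))) = -273941*(-1/((-21 + 196)*(9 + 12)))/4584 = -273941/(4584*((21*(-1))*175)) = -273941/(4584*((-21*175))) = -273941/4584/(-3675) = -273941/4584*(-1/3675) = 273941/16846200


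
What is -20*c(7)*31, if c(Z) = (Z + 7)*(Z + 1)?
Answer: -69440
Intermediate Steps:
c(Z) = (1 + Z)*(7 + Z) (c(Z) = (7 + Z)*(1 + Z) = (1 + Z)*(7 + Z))
-20*c(7)*31 = -20*(7 + 7² + 8*7)*31 = -20*(7 + 49 + 56)*31 = -20*112*31 = -2240*31 = -69440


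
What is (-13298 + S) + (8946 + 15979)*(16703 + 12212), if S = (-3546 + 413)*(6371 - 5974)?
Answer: 719449276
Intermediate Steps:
S = -1243801 (S = -3133*397 = -1243801)
(-13298 + S) + (8946 + 15979)*(16703 + 12212) = (-13298 - 1243801) + (8946 + 15979)*(16703 + 12212) = -1257099 + 24925*28915 = -1257099 + 720706375 = 719449276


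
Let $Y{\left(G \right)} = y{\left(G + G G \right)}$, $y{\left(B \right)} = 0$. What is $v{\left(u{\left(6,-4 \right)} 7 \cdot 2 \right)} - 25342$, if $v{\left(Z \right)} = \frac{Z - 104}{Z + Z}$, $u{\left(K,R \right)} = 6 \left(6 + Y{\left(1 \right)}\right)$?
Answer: $- \frac{1596521}{63} \approx -25342.0$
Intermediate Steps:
$Y{\left(G \right)} = 0$
$u{\left(K,R \right)} = 36$ ($u{\left(K,R \right)} = 6 \left(6 + 0\right) = 6 \cdot 6 = 36$)
$v{\left(Z \right)} = \frac{-104 + Z}{2 Z}$
$v{\left(u{\left(6,-4 \right)} 7 \cdot 2 \right)} - 25342 = \frac{-104 + 36 \cdot 7 \cdot 2}{2 \cdot 36 \cdot 7 \cdot 2} - 25342 = \frac{-104 + 252 \cdot 2}{2 \cdot 252 \cdot 2} - 25342 = \frac{-104 + 504}{2 \cdot 504} - 25342 = \frac{1}{2} \cdot \frac{1}{504} \cdot 400 - 25342 = \frac{25}{63} - 25342 = - \frac{1596521}{63}$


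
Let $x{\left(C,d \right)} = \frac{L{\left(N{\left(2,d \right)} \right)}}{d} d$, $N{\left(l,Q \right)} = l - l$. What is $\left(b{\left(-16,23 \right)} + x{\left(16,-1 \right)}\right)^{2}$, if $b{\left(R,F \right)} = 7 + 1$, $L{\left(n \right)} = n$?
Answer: $64$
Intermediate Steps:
$N{\left(l,Q \right)} = 0$
$b{\left(R,F \right)} = 8$
$x{\left(C,d \right)} = 0$ ($x{\left(C,d \right)} = \frac{0}{d} d = 0 d = 0$)
$\left(b{\left(-16,23 \right)} + x{\left(16,-1 \right)}\right)^{2} = \left(8 + 0\right)^{2} = 8^{2} = 64$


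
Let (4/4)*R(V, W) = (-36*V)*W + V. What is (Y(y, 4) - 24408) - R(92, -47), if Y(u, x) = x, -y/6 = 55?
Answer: -180160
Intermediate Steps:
y = -330 (y = -6*55 = -330)
R(V, W) = V - 36*V*W (R(V, W) = (-36*V)*W + V = -36*V*W + V = V - 36*V*W)
(Y(y, 4) - 24408) - R(92, -47) = (4 - 24408) - 92*(1 - 36*(-47)) = -24404 - 92*(1 + 1692) = -24404 - 92*1693 = -24404 - 1*155756 = -24404 - 155756 = -180160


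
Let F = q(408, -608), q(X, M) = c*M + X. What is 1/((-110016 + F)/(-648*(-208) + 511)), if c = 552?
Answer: -135295/445224 ≈ -0.30388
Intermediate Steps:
q(X, M) = X + 552*M (q(X, M) = 552*M + X = X + 552*M)
F = -335208 (F = 408 + 552*(-608) = 408 - 335616 = -335208)
1/((-110016 + F)/(-648*(-208) + 511)) = 1/((-110016 - 335208)/(-648*(-208) + 511)) = 1/(-445224/(134784 + 511)) = 1/(-445224/135295) = -135295/445224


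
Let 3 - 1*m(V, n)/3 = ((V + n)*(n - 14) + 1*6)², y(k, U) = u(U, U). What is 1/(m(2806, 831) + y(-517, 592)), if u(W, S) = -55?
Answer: -1/26488277877721 ≈ -3.7753e-14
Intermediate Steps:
y(k, U) = -55
m(V, n) = 9 - 3*(6 + (-14 + n)*(V + n))² (m(V, n) = 9 - 3*((V + n)*(n - 14) + 1*6)² = 9 - 3*((V + n)*(-14 + n) + 6)² = 9 - 3*((-14 + n)*(V + n) + 6)² = 9 - 3*(6 + (-14 + n)*(V + n))²)
1/(m(2806, 831) + y(-517, 592)) = 1/((9 - 3*(6 + 831² - 14*2806 - 14*831 + 2806*831)²) - 55) = 1/((9 - 3*(6 + 690561 - 39284 - 11634 + 2331786)²) - 55) = 1/((9 - 3*2971435²) - 55) = 1/((9 - 3*8829425959225) - 55) = 1/((9 - 26488277877675) - 55) = 1/(-26488277877666 - 55) = 1/(-26488277877721) = -1/26488277877721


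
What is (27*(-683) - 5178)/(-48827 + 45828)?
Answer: 23619/2999 ≈ 7.8756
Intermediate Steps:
(27*(-683) - 5178)/(-48827 + 45828) = (-18441 - 5178)/(-2999) = -23619*(-1/2999) = 23619/2999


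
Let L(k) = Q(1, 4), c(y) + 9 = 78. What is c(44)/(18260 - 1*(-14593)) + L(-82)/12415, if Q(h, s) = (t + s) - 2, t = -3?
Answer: 274594/135956665 ≈ 0.0020197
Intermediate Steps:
c(y) = 69 (c(y) = -9 + 78 = 69)
Q(h, s) = -5 + s (Q(h, s) = (-3 + s) - 2 = -5 + s)
L(k) = -1 (L(k) = -5 + 4 = -1)
c(44)/(18260 - 1*(-14593)) + L(-82)/12415 = 69/(18260 - 1*(-14593)) - 1/12415 = 69/(18260 + 14593) - 1*1/12415 = 69/32853 - 1/12415 = 69*(1/32853) - 1/12415 = 23/10951 - 1/12415 = 274594/135956665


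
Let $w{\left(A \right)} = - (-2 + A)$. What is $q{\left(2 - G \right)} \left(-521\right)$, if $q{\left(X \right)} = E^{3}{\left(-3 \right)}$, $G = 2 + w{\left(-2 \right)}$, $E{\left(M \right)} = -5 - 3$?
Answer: $266752$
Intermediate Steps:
$E{\left(M \right)} = -8$
$w{\left(A \right)} = 2 - A$
$G = 6$ ($G = 2 + \left(2 - -2\right) = 2 + \left(2 + 2\right) = 2 + 4 = 6$)
$q{\left(X \right)} = -512$ ($q{\left(X \right)} = \left(-8\right)^{3} = -512$)
$q{\left(2 - G \right)} \left(-521\right) = \left(-512\right) \left(-521\right) = 266752$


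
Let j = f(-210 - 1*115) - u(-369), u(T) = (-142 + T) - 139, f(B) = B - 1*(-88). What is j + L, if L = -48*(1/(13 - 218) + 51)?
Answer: -417127/205 ≈ -2034.8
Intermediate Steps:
f(B) = 88 + B (f(B) = B + 88 = 88 + B)
u(T) = -281 + T
L = -501792/205 (L = -48*(1/(-205) + 51) = -48*(-1/205 + 51) = -48*10454/205 = -501792/205 ≈ -2447.8)
j = 413 (j = (88 + (-210 - 1*115)) - (-281 - 369) = (88 + (-210 - 115)) - 1*(-650) = (88 - 325) + 650 = -237 + 650 = 413)
j + L = 413 - 501792/205 = -417127/205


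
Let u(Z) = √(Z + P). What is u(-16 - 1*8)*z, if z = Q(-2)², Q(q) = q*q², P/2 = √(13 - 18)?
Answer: 64*√(-24 + 2*I*√5) ≈ 29.087 + 314.88*I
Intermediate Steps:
P = 2*I*√5 (P = 2*√(13 - 18) = 2*√(-5) = 2*(I*√5) = 2*I*√5 ≈ 4.4721*I)
Q(q) = q³
u(Z) = √(Z + 2*I*√5)
z = 64 (z = ((-2)³)² = (-8)² = 64)
u(-16 - 1*8)*z = √((-16 - 1*8) + 2*I*√5)*64 = √((-16 - 8) + 2*I*√5)*64 = √(-24 + 2*I*√5)*64 = 64*√(-24 + 2*I*√5)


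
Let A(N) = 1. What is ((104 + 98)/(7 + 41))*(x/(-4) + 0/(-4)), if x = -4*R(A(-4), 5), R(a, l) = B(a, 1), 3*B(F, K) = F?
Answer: 101/72 ≈ 1.4028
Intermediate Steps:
B(F, K) = F/3
R(a, l) = a/3
x = -4/3 ≈ -1.3333
((104 + 98)/(7 + 41))*(x/(-4) + 0/(-4)) = ((104 + 98)/(7 + 41))*(-4/3/(-4) + 0/(-4)) = (202/48)*(-4/3*(-1/4) + 0*(-1/4)) = (202*(1/48))*(1/3 + 0) = (101/24)*(1/3) = 101/72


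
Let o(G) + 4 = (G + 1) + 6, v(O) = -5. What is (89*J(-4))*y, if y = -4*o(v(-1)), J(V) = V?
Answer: -2848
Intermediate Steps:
o(G) = 3 + G (o(G) = -4 + ((G + 1) + 6) = -4 + ((1 + G) + 6) = -4 + (7 + G) = 3 + G)
y = 8 (y = -4*(3 - 5) = -4*(-2) = 8)
(89*J(-4))*y = (89*(-4))*8 = -356*8 = -2848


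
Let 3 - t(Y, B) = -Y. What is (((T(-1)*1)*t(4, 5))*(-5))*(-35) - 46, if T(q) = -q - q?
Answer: 2404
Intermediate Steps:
t(Y, B) = 3 + Y (t(Y, B) = 3 - (-1)*Y = 3 + Y)
T(q) = -2*q
(((T(-1)*1)*t(4, 5))*(-5))*(-35) - 46 = (((-2*(-1)*1)*(3 + 4))*(-5))*(-35) - 46 = (((2*1)*7)*(-5))*(-35) - 46 = ((2*7)*(-5))*(-35) - 46 = (14*(-5))*(-35) - 46 = -70*(-35) - 46 = 2450 - 46 = 2404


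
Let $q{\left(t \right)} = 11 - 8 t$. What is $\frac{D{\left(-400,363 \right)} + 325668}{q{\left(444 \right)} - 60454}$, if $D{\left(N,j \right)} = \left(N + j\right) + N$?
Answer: $- \frac{325231}{63995} \approx -5.0821$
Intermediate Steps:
$D{\left(N,j \right)} = j + 2 N$
$\frac{D{\left(-400,363 \right)} + 325668}{q{\left(444 \right)} - 60454} = \frac{\left(363 + 2 \left(-400\right)\right) + 325668}{\left(11 - 3552\right) - 60454} = \frac{\left(363 - 800\right) + 325668}{\left(11 - 3552\right) - 60454} = \frac{-437 + 325668}{-3541 - 60454} = \frac{325231}{-63995} = 325231 \left(- \frac{1}{63995}\right) = - \frac{325231}{63995}$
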